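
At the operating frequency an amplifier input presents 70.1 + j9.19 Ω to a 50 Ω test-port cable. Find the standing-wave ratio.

Γ = (Z_L − Z_0)/(Z_L + Z_0) = (20.1 + j9.19)/(120.1 + j9.19)
|Γ| = 22.1/120 = 0.183
VSWR = (1 + |Γ|)/(1 − |Γ|) = 1.18/0.817

VSWR ≈ 1.45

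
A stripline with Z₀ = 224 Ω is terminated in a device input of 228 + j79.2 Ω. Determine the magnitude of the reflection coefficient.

Γ = (Z_L − Z_0)/(Z_L + Z_0) = (4 + j79.2)/(452 + j79.2)
|Γ| = 79.3/459

|Γ| ≈ 0.173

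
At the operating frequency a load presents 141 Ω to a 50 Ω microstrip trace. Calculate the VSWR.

VSWR ≈ 2.82

For a purely resistive load, VSWR = R_L/Z_0 or Z_0/R_L (whichever > 1) = 141/50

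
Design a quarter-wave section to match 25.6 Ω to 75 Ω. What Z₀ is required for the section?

Z_qwt ≈ 43.8 Ω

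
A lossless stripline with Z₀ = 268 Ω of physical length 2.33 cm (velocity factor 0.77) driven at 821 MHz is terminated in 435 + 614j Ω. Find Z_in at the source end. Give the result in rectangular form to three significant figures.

λ = v/f = 0.77·c / 821 MHz = 0.281 m
βl = 2π·l/λ = 2π × 0.0828 = 29.8°
tan(βl) = tan(29.8°) = 0.573
Z_in = Z_0·(Z_L + jZ_0·tanβl)/(Z_0 + jZ_L·tanβl)
     = 268·(435 + j768)/(-83.8 + j249)

Z_in ≈ 600 − j670 Ω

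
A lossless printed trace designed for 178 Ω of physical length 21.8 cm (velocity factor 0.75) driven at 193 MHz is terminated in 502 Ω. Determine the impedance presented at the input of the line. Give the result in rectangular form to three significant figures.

Z_in ≈ 72.5 − j63.6 Ω

λ = v/f = 0.75·c / 193 MHz = 1.17 m
βl = 2π·l/λ = 2π × 0.187 = 67.3°
tan(βl) = tan(67.3°) = 2.39
Z_in = Z_0·(Z_L + jZ_0·tanβl)/(Z_0 + jZ_L·tanβl)
     = 178·(502 + j426)/(178 + j1200)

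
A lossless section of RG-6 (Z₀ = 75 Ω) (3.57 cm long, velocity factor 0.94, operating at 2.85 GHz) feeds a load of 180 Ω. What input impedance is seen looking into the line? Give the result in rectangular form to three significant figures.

Z_in ≈ 47.3 + j46.2 Ω

λ = v/f = 0.94·c / 2.85 GHz = 0.0989 m
βl = 2π·l/λ = 2π × 0.361 = 130°
tan(βl) = tan(130°) = -1.2
Z_in = Z_0·(Z_L + jZ_0·tanβl)/(Z_0 + jZ_L·tanβl)
     = 75·(180 − j89.7)/(75 − j215)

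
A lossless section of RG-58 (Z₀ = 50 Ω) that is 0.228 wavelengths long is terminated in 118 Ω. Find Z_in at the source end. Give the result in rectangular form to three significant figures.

Z_in ≈ 21.5 − j5.69 Ω

βl = 2π × 0.228 = 82.1°
tan(βl) = tan(82.1°) = 7.19
Z_in = Z_0·(Z_L + jZ_0·tanβl)/(Z_0 + jZ_L·tanβl)
     = 50·(118 + j359)/(50 + j848)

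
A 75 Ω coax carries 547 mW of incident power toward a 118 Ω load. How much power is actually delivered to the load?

Γ = (118 − 75)/(118 + 75) = 0.223
|Γ|² = 0.0496
P_refl = |Γ|²·P_inc = 27.2 mW, P_del = (1 − |Γ|²)·P_inc = 520 mW

P_delivered ≈ 520 mW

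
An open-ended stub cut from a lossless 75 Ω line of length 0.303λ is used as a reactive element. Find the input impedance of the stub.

βl = 2π × 0.303 = 109°
tan(βl) = -2.89
For an open-ended stub, Z_in = −jZ_0·cot(βl) = −jZ_0/tan(βl)

Z_in ≈ +j25.9 Ω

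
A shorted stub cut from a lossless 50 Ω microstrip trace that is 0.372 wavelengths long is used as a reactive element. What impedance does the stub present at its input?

βl = 2π × 0.372 = 134°
tan(βl) = -1.04
For a shorted stub, Z_in = jZ_0·tan(βl)

Z_in ≈ −j51.9 Ω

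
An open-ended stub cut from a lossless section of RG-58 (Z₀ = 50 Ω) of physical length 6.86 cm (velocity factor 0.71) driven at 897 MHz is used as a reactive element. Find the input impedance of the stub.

λ = v/f = 0.71·c / 897 MHz = 0.237 m
βl = 2π·l/λ = 2π × 0.289 = 104°
tan(βl) = -4.01
For an open-ended stub, Z_in = −jZ_0·cot(βl) = −jZ_0/tan(βl)

Z_in ≈ +j12.5 Ω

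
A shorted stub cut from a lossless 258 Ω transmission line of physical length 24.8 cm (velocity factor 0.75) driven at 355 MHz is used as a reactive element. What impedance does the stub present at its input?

λ = v/f = 0.75·c / 355 MHz = 0.634 m
βl = 2π·l/λ = 2π × 0.391 = 141°
tan(βl) = -0.814
For a shorted stub, Z_in = jZ_0·tan(βl)

Z_in ≈ −j210 Ω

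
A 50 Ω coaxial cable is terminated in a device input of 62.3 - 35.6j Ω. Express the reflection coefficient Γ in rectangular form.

Γ ≈ 0.191 − j0.257

Γ = (Z_L − Z_0)/(Z_L + Z_0) = (12.3 − j35.6)/(112.3 − j35.6)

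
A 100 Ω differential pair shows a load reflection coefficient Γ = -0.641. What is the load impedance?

Z_L = Z_0·(1 + Γ)/(1 − Γ) = 100·(0.359)/(1.64)

Z_L ≈ 21.9 Ω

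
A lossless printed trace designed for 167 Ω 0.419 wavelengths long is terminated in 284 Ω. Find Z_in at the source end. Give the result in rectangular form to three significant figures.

Z_in ≈ 196 + j92.8 Ω

βl = 2π × 0.419 = 151°
tan(βl) = tan(151°) = -0.558
Z_in = Z_0·(Z_L + jZ_0·tanβl)/(Z_0 + jZ_L·tanβl)
     = 167·(284 − j93.2)/(167 − j158)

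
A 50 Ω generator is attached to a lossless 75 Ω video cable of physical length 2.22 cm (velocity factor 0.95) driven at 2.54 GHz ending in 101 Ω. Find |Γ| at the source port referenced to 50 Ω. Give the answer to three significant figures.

λ = v/f = 0.95·c / 2.54 GHz = 0.112 m
βl = 2π·l/λ = 2π × 0.198 = 71.2°
tan(βl) = 2.94
Z_in = Z_0·(Z_L + jZ_0·tanβl)/(Z_0 + jZ_L·tanβl) = 58.4 − j10.8 Ω
Γ_s = (Z_in − Z_s)/(Z_in + Z_s) = (8.41 − j10.8)/(108 − j10.8), |Γ_s| = 0.125

|Γ| ≈ 0.125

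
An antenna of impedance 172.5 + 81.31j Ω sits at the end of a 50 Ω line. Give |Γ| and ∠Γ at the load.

Γ ≈ 0.621 ∠ 13.5°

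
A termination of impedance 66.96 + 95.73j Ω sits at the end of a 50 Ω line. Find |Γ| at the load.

|Γ| ≈ 0.643

Γ = (Z_L − Z_0)/(Z_L + Z_0) = (16.96 + j95.73)/(117 + j95.73)
|Γ| = 97.2/151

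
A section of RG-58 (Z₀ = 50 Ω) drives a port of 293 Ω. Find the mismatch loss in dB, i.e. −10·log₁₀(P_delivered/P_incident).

mismatch loss ≈ 3.03 dB

Γ = (293 − 50)/(293 + 50) = 0.708
|Γ|² = 0.502, so P_del/P_inc = 1 − |Γ|² = 0.498
ML = −10·log₁₀(1 − |Γ|²)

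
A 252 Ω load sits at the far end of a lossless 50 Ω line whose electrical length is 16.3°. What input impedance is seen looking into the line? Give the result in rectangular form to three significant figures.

Z_in ≈ 86.2 − j112 Ω

tan(βl) = tan(16.3°) = 0.292
Z_in = Z_0·(Z_L + jZ_0·tanβl)/(Z_0 + jZ_L·tanβl)
     = 50·(252 + j14.6)/(50 + j73.7)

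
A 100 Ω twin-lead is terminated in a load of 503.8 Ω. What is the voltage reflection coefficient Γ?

Γ = 0.669

Γ = (Z_L − Z_0)/(Z_L + Z_0) = (503.8 − 100)/(503.8 + 100) = 403.8/603.8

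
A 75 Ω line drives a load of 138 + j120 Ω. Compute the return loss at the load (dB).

Γ = (63 + j120)/(213 + j120), |Γ| = 0.554
RL = −20·log₁₀|Γ| = −20·log₁₀(0.554)

RL ≈ 5.12 dB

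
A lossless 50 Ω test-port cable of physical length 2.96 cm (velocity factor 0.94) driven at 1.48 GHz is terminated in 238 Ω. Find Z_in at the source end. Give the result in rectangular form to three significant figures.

λ = v/f = 0.94·c / 1.48 GHz = 0.191 m
βl = 2π·l/λ = 2π × 0.155 = 55.9°
tan(βl) = tan(55.9°) = 1.48
Z_in = Z_0·(Z_L + jZ_0·tanβl)/(Z_0 + jZ_L·tanβl)
     = 50·(238 + j73.9)/(50 + j352)

Z_in ≈ 15 − j31.7 Ω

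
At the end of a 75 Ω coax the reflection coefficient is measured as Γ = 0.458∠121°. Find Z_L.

Z_L = Z_0·(1 + Γ)/(1 − Γ) = 75·(0.764 + j0.393)/(1.24 − j0.393)

Z_L ≈ 35.2 + j35 Ω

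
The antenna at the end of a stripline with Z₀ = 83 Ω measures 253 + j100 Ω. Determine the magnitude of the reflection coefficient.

Γ = (Z_L − Z_0)/(Z_L + Z_0) = (170 + j100)/(336 + j100)
|Γ| = 197/351

|Γ| ≈ 0.563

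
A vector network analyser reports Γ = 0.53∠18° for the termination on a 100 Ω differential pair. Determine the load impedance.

Z_L = Z_0·(1 + Γ)/(1 − Γ) = 100·(1.5 + j0.164)/(0.496 − j0.164)

Z_L ≈ 264 + j120 Ω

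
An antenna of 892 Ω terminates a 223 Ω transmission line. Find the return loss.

Γ = (892 − 223)/(892 + 223) = 0.6
RL = −20·log₁₀|Γ| = −20·log₁₀(0.6)

RL ≈ 4.44 dB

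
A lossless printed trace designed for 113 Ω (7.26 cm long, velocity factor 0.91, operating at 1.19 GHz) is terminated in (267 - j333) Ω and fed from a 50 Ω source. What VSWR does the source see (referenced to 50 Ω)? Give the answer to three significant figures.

λ = v/f = 0.91·c / 1.19 GHz = 0.229 m
βl = 2π·l/λ = 2π × 0.316 = 114°
tan(βl) = -2.25
Z_in = Z_0·(Z_L + jZ_0·tanβl)/(Z_0 + jZ_L·tanβl) = 27 + j78.7 Ω
Γ_s = (Z_in − Z_s)/(Z_in + Z_s) = (-23 + j78.7)/(77 + j78.7), |Γ_s| = 0.745
VSWR = (1 + |Γ_s|)/(1 − |Γ_s|)

VSWR ≈ 6.84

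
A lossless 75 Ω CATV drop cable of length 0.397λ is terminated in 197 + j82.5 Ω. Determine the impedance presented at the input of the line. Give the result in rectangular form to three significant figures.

Z_in ≈ 42.4 + j60.1 Ω

βl = 2π × 0.397 = 143°
tan(βl) = tan(143°) = -0.756
Z_in = Z_0·(Z_L + jZ_0·tanβl)/(Z_0 + jZ_L·tanβl)
     = 75·(197 + j25.8)/(137 − j149)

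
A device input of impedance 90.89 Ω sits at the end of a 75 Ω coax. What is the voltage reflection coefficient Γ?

Γ = 0.0958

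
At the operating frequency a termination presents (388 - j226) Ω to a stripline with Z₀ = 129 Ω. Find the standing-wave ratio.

VSWR ≈ 4.12

Γ = (Z_L − Z_0)/(Z_L + Z_0) = (259 − j226)/(517 − j226)
|Γ| = 344/564 = 0.609
VSWR = (1 + |Γ|)/(1 − |Γ|) = 1.61/0.391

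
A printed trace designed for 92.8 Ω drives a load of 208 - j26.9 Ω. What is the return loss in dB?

Γ = (115.2 − j26.9)/(300.8 − j26.9), |Γ| = 0.392
RL = −20·log₁₀|Γ| = −20·log₁₀(0.392)

RL ≈ 8.14 dB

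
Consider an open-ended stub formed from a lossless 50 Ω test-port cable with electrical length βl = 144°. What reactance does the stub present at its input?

tan(βl) = -0.727
For an open-ended stub, Z_in = −jZ_0·cot(βl) = −jZ_0/tan(βl)

X_in ≈ 68.8 Ω (inductive)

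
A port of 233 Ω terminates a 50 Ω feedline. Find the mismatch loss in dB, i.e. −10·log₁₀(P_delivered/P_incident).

mismatch loss ≈ 2.35 dB

Γ = (233 − 50)/(233 + 50) = 0.647
|Γ|² = 0.418, so P_del/P_inc = 1 − |Γ|² = 0.582
ML = −10·log₁₀(1 − |Γ|²)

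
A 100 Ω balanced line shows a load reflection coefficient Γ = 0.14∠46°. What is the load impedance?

Z_L = Z_0·(1 + Γ)/(1 − Γ) = 100·(1.1 + j0.101)/(0.903 − j0.101)

Z_L ≈ 119 + j24.4 Ω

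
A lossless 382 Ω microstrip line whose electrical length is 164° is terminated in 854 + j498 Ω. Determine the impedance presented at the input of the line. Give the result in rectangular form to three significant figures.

Z_in ≈ 402 + j470 Ω

tan(βl) = tan(164°) = -0.287
Z_in = Z_0·(Z_L + jZ_0·tanβl)/(Z_0 + jZ_L·tanβl)
     = 382·(854 + j388)/(525 − j245)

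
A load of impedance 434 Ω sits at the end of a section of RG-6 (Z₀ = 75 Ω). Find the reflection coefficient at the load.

Γ = 0.705

Γ = (Z_L − Z_0)/(Z_L + Z_0) = (434 − 75)/(434 + 75) = 359/509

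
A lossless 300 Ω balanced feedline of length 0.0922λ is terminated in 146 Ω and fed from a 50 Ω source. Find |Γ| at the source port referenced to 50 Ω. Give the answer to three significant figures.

|Γ| ≈ 0.707

βl = 2π × 0.0922 = 33.2°
tan(βl) = 0.654
Z_in = Z_0·(Z_L + jZ_0·tanβl)/(Z_0 + jZ_L·tanβl) = 189 + j136 Ω
Γ_s = (Z_in − Z_s)/(Z_in + Z_s) = (139 + j136)/(239 + j136), |Γ_s| = 0.707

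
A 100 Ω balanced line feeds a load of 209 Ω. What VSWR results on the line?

VSWR ≈ 2.09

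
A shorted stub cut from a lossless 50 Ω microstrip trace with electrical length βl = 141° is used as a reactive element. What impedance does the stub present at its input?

Z_in ≈ −j40.5 Ω

tan(βl) = -0.81
For a shorted stub, Z_in = jZ_0·tan(βl)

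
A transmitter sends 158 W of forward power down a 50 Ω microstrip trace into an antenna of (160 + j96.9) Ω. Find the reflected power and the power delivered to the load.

|Γ| = |(110 + j96.9)/(210 + j96.9)| = 0.634
|Γ|² = 0.402
P_refl = |Γ|²·P_inc = 63.5 W, P_del = (1 − |Γ|²)·P_inc = 94.5 W

P_reflected ≈ 63.5 W; P_delivered ≈ 94.5 W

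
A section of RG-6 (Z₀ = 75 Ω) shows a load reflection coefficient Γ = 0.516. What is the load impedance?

Z_L = Z_0·(1 + Γ)/(1 − Γ) = 75·(1.52)/(0.484)

Z_L ≈ 235 Ω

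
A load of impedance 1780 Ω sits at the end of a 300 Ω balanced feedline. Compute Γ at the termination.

Γ = (Z_L − Z_0)/(Z_L + Z_0) = (1780 − 300)/(1780 + 300) = 1480/2080

Γ = 0.712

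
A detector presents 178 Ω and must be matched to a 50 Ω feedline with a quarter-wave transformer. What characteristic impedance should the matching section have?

Z_qwt ≈ 94.3 Ω

Z_qwt = √(Z_0·R_L) = √(50 × 178) = √8900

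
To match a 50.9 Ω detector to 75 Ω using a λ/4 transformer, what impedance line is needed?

Z_qwt ≈ 61.8 Ω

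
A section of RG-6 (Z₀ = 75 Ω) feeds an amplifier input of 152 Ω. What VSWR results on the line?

VSWR ≈ 2.03

Γ = (152 − 75)/(152 + 75) = 0.339
VSWR = (1 + 0.339)/(1 − 0.339)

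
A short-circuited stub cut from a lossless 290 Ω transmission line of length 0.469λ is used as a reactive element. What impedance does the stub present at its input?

Z_in ≈ −j57.2 Ω

βl = 2π × 0.469 = 169°
tan(βl) = -0.197
For a short-circuited stub, Z_in = jZ_0·tan(βl)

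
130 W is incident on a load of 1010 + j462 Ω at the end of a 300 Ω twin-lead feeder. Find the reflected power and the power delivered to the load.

|Γ| = |(710 + j462)/(1310 + j462)| = 0.61
|Γ|² = 0.372
P_refl = |Γ|²·P_inc = 48.3 W, P_del = (1 − |Γ|²)·P_inc = 81.7 W

P_reflected ≈ 48.3 W; P_delivered ≈ 81.7 W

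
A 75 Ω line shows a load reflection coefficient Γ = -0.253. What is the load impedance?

Z_L = Z_0·(1 + Γ)/(1 − Γ) = 75·(0.747)/(1.25)

Z_L ≈ 44.7 Ω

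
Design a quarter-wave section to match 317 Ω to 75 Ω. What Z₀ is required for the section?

Z_qwt = √(Z_0·R_L) = √(75 × 317) = √23780

Z_qwt ≈ 154 Ω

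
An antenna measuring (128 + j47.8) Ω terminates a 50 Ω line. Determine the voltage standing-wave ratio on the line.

VSWR ≈ 2.97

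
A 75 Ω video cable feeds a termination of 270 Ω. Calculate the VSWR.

Γ = (270 − 75)/(270 + 75) = 0.565
VSWR = (1 + 0.565)/(1 − 0.565)

VSWR ≈ 3.6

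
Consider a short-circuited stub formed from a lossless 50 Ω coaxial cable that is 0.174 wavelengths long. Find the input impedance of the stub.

βl = 2π × 0.174 = 62.6°
tan(βl) = 1.93
For a short-circuited stub, Z_in = jZ_0·tan(βl)

Z_in ≈ +j96.6 Ω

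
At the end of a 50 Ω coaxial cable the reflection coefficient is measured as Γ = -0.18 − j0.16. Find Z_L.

Z_L = Z_0·(1 + Γ)/(1 − Γ) = 50·(0.82 − j0.16)/(1.18 + j0.16)

Z_L ≈ 33.2 − j11.3 Ω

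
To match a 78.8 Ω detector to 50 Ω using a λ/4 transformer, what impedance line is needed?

Z_qwt = √(Z_0·R_L) = √(50 × 78.8) = √3940

Z_qwt ≈ 62.8 Ω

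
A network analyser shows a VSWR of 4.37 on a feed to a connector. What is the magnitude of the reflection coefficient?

|Γ| ≈ 0.628

|Γ| = (S − 1)/(S + 1) = (4.37 − 1)/(4.37 + 1) = 3.37/5.37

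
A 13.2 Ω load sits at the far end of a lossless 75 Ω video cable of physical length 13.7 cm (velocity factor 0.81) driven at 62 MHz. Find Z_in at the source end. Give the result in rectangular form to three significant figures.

λ = v/f = 0.81·c / 62 MHz = 3.92 m
βl = 2π·l/λ = 2π × 0.035 = 12.6°
tan(βl) = tan(12.6°) = 0.223
Z_in = Z_0·(Z_L + jZ_0·tanβl)/(Z_0 + jZ_L·tanβl)
     = 75·(13.2 + j16.7)/(75 + j2.95)

Z_in ≈ 13.8 + j16.2 Ω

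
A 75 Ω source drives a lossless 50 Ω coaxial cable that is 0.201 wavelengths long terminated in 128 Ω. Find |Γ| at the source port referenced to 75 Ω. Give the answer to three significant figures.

βl = 2π × 0.201 = 72.4°
tan(βl) = 3.14
Z_in = Z_0·(Z_L + jZ_0·tanβl)/(Z_0 + jZ_L·tanβl) = 21.2 − j13.3 Ω
Γ_s = (Z_in − Z_s)/(Z_in + Z_s) = (-53.8 − j13.3)/(96.2 − j13.3), |Γ_s| = 0.571

|Γ| ≈ 0.571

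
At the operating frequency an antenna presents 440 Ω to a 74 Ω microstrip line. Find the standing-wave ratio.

For a purely resistive load, VSWR = R_L/Z_0 or Z_0/R_L (whichever > 1) = 440/74

VSWR ≈ 5.95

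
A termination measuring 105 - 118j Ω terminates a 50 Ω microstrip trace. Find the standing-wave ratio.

Γ = (Z_L − Z_0)/(Z_L + Z_0) = (55 − j118)/(155 − j118)
|Γ| = 130/195 = 0.668
VSWR = (1 + |Γ|)/(1 − |Γ|) = 1.67/0.332

VSWR ≈ 5.03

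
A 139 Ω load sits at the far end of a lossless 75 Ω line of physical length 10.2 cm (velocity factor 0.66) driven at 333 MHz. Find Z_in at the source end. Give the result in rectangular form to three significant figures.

Z_in ≈ 48.1 − j26.3 Ω

λ = v/f = 0.66·c / 333 MHz = 0.595 m
βl = 2π·l/λ = 2π × 0.172 = 61.8°
tan(βl) = tan(61.8°) = 1.86
Z_in = Z_0·(Z_L + jZ_0·tanβl)/(Z_0 + jZ_L·tanβl)
     = 75·(139 + j140)/(75 + j259)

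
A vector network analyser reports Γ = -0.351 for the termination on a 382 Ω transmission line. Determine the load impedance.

Z_L = Z_0·(1 + Γ)/(1 − Γ) = 382·(0.649)/(1.35)

Z_L ≈ 184 Ω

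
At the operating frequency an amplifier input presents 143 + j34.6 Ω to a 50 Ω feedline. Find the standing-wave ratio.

Γ = (Z_L − Z_0)/(Z_L + Z_0) = (93 + j34.6)/(193 + j34.6)
|Γ| = 99.2/196 = 0.506
VSWR = (1 + |Γ|)/(1 − |Γ|) = 1.51/0.494

VSWR ≈ 3.05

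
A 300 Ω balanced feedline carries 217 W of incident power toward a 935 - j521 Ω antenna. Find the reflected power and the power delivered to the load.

P_reflected ≈ 81.5 W; P_delivered ≈ 136 W

|Γ| = |(635 − j521)/(1235 − j521)| = 0.613
|Γ|² = 0.376
P_refl = |Γ|²·P_inc = 81.5 W, P_del = (1 − |Γ|²)·P_inc = 136 W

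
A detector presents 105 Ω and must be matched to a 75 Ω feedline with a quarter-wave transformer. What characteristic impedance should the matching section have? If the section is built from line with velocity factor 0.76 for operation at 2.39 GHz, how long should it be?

Z_qwt ≈ 88.7 Ω; length ≈ 2.38 cm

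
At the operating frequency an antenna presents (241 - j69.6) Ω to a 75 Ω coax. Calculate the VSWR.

Γ = (Z_L − Z_0)/(Z_L + Z_0) = (166 − j69.6)/(316 − j69.6)
|Γ| = 180/324 = 0.556
VSWR = (1 + |Γ|)/(1 − |Γ|) = 1.56/0.444

VSWR ≈ 3.51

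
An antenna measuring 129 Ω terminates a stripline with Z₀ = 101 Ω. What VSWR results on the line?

VSWR ≈ 1.28

Γ = (129 − 101)/(129 + 101) = 0.122
VSWR = (1 + 0.122)/(1 − 0.122)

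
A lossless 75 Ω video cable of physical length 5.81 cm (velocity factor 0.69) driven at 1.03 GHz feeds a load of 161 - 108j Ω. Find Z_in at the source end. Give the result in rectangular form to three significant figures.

λ = v/f = 0.69·c / 1.03 GHz = 0.201 m
βl = 2π·l/λ = 2π × 0.289 = 104°
tan(βl) = tan(104°) = -3.99
Z_in = Z_0·(Z_L + jZ_0·tanβl)/(Z_0 + jZ_L·tanβl)
     = 75·(161 − j407)/(-356 − j642)

Z_in ≈ 28.4 + j34.5 Ω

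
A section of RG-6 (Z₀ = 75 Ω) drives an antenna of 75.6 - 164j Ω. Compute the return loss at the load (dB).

RL ≈ 2.66 dB

Γ = (0.6 − j164)/(150.6 − j164), |Γ| = 0.737
RL = −20·log₁₀|Γ| = −20·log₁₀(0.737)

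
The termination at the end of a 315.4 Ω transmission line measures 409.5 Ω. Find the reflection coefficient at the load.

Γ = 0.13

Γ = (Z_L − Z_0)/(Z_L + Z_0) = (409.5 − 315.4)/(409.5 + 315.4) = 94.1/724.9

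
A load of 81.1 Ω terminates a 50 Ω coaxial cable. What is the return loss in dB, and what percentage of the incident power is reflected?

RL ≈ 12.5 dB; 5.63% of incident power reflected

Γ = (81.1 − 50)/(81.1 + 50) = 0.237
RL = −20·log₁₀(0.237) = 12.5 dB
P_refl/P_inc = |Γ|² = 0.0563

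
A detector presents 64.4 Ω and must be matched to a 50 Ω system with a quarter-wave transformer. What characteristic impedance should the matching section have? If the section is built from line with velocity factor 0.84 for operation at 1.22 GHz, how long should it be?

Z_qwt = √(Z_0·R_L) = √(50 × 64.4) = √3220
λ = 0.84·c/f = 0.207 m, so l = λ/4 = 0.0516 m

Z_qwt ≈ 56.7 Ω; length ≈ 5.16 cm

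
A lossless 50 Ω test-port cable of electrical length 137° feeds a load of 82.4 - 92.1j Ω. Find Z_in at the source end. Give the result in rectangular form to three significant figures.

Z_in ≈ 53.6 + j78.6 Ω

tan(βl) = tan(137°) = -0.933
Z_in = Z_0·(Z_L + jZ_0·tanβl)/(Z_0 + jZ_L·tanβl)
     = 50·(82.4 − j139)/(-35.9 − j76.8)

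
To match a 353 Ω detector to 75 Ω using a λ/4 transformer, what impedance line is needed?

Z_qwt = √(Z_0·R_L) = √(75 × 353) = √26480

Z_qwt ≈ 163 Ω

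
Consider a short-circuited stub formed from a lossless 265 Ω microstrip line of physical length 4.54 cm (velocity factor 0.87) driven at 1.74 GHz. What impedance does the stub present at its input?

Z_in ≈ −j771 Ω

λ = v/f = 0.87·c / 1.74 GHz = 0.15 m
βl = 2π·l/λ = 2π × 0.303 = 109°
tan(βl) = -2.91
For a short-circuited stub, Z_in = jZ_0·tan(βl)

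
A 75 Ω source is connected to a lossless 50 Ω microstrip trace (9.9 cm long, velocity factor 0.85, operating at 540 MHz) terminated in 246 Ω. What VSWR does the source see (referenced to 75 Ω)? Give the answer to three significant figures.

VSWR ≈ 7.13

λ = v/f = 0.85·c / 540 MHz = 0.472 m
βl = 2π·l/λ = 2π × 0.21 = 75.5°
tan(βl) = 3.86
Z_in = Z_0·(Z_L + jZ_0·tanβl)/(Z_0 + jZ_L·tanβl) = 10.8 − j12.4 Ω
Γ_s = (Z_in − Z_s)/(Z_in + Z_s) = (-64.2 − j12.4)/(85.8 − j12.4), |Γ_s| = 0.754
VSWR = (1 + |Γ_s|)/(1 − |Γ_s|)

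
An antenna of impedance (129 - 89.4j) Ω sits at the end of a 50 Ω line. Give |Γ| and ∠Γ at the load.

Γ ≈ 0.596 ∠ -22°

Γ = (Z_L − Z_0)/(Z_L + Z_0) = (79 − j89.4)/(179 − j89.4)
|Γ| = 119/200 = 0.596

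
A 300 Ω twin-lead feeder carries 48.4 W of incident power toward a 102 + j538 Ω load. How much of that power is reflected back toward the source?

|Γ| = |(-198 + j538)/(402 + j538)| = 0.854
|Γ|² = 0.729
P_refl = |Γ|²·P_inc = 35.3 W, P_del = (1 − |Γ|²)·P_inc = 13.1 W

P_reflected ≈ 35.3 W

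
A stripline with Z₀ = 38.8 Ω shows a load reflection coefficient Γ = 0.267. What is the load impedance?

Z_L = Z_0·(1 + Γ)/(1 − Γ) = 38.8·(1.27)/(0.733)

Z_L ≈ 67.1 Ω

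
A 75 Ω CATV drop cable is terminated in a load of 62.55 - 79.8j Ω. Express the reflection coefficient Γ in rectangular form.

Γ = (Z_L − Z_0)/(Z_L + Z_0) = (-12.45 − j79.8)/(137.6 − j79.8)

Γ ≈ 0.184 − j0.473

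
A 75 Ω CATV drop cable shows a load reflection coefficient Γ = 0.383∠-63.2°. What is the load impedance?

Z_L = Z_0·(1 + Γ)/(1 − Γ) = 75·(1.17 − j0.342)/(0.827 + j0.342)

Z_L ≈ 79.9 − j64 Ω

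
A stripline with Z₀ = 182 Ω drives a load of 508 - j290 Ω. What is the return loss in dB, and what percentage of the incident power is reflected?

RL ≈ 4.69 dB; 34% of incident power reflected

Γ = (326 − j290)/(690 − j290), |Γ| = 0.583
RL = −20·log₁₀(0.583) = 4.69 dB
P_refl/P_inc = |Γ|² = 0.34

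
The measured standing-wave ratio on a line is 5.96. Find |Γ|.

|Γ| = (S − 1)/(S + 1) = (5.96 − 1)/(5.96 + 1) = 4.96/6.96

|Γ| ≈ 0.713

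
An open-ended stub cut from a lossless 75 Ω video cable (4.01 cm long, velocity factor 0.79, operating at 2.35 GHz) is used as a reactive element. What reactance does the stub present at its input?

λ = v/f = 0.79·c / 2.35 GHz = 0.101 m
βl = 2π·l/λ = 2π × 0.398 = 143°
tan(βl) = -0.75
For an open-ended stub, Z_in = −jZ_0·cot(βl) = −jZ_0/tan(βl)

X_in ≈ 100 Ω (inductive)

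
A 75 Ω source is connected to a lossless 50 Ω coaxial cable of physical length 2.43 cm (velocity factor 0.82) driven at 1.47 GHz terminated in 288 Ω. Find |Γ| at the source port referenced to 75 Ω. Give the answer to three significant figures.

λ = v/f = 0.82·c / 1.47 GHz = 0.167 m
βl = 2π·l/λ = 2π × 0.145 = 52.3°
tan(βl) = 1.29
Z_in = Z_0·(Z_L + jZ_0·tanβl)/(Z_0 + jZ_L·tanβl) = 13.6 − j36.8 Ω
Γ_s = (Z_in − Z_s)/(Z_in + Z_s) = (-61.4 − j36.8)/(88.6 − j36.8), |Γ_s| = 0.746

|Γ| ≈ 0.746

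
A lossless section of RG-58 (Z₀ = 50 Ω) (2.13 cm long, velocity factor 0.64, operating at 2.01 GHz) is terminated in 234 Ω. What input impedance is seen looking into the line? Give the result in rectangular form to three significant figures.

Z_in ≈ 11 − j8.17 Ω

λ = v/f = 0.64·c / 2.01 GHz = 0.0955 m
βl = 2π·l/λ = 2π × 0.223 = 80.3°
tan(βl) = tan(80.3°) = 5.83
Z_in = Z_0·(Z_L + jZ_0·tanβl)/(Z_0 + jZ_L·tanβl)
     = 50·(234 + j292)/(50 + j1370)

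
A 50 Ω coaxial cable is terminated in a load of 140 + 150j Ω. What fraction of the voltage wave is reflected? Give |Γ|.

|Γ| ≈ 0.723

Γ = (Z_L − Z_0)/(Z_L + Z_0) = (90 + j150)/(190 + j150)
|Γ| = 175/242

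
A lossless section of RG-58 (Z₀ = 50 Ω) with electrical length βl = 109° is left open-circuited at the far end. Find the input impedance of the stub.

tan(βl) = -2.9
For an open-circuited stub, Z_in = −jZ_0·cot(βl) = −jZ_0/tan(βl)

Z_in ≈ +j17.2 Ω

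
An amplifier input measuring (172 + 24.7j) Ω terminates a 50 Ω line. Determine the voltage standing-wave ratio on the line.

VSWR ≈ 3.52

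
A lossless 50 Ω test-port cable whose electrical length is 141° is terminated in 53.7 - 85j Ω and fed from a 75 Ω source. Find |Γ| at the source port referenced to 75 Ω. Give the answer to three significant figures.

tan(βl) = -0.81
Z_in = Z_0·(Z_L + jZ_0·tanβl)/(Z_0 + jZ_L·tanβl) = 99 + j105 Ω
Γ_s = (Z_in − Z_s)/(Z_in + Z_s) = (24 + j105)/(174 + j105), |Γ_s| = 0.529

|Γ| ≈ 0.529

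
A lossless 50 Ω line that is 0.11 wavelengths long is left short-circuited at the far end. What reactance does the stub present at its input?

X_in ≈ 41.4 Ω (inductive)

βl = 2π × 0.11 = 39.6°
tan(βl) = 0.827
For a short-circuited stub, Z_in = jZ_0·tan(βl)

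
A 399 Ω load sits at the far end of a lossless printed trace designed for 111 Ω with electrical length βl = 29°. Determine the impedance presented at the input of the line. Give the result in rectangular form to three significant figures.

Z_in ≈ 105 − j148 Ω

tan(βl) = tan(29°) = 0.554
Z_in = Z_0·(Z_L + jZ_0·tanβl)/(Z_0 + jZ_L·tanβl)
     = 111·(399 + j61.5)/(111 + j221)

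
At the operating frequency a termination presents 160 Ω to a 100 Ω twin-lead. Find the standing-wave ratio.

Γ = (160 − 100)/(160 + 100) = 0.231
VSWR = (1 + 0.231)/(1 − 0.231)

VSWR ≈ 1.6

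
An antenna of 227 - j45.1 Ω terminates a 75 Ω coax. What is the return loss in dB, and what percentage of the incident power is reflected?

Γ = (152 − j45.1)/(302 − j45.1), |Γ| = 0.519
RL = −20·log₁₀(0.519) = 5.69 dB
P_refl/P_inc = |Γ|² = 0.27

RL ≈ 5.69 dB; 27% of incident power reflected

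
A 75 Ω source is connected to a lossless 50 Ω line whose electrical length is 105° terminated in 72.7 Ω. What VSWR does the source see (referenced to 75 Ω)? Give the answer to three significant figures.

tan(βl) = -3.73
Z_in = Z_0·(Z_L + jZ_0·tanβl)/(Z_0 + jZ_L·tanβl) = 35.6 + j6.83 Ω
Γ_s = (Z_in − Z_s)/(Z_in + Z_s) = (-39.4 + j6.83)/(111 + j6.83), |Γ_s| = 0.36
VSWR = (1 + |Γ_s|)/(1 − |Γ_s|)

VSWR ≈ 2.13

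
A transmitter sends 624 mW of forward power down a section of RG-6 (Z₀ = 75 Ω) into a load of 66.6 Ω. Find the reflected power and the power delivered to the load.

Γ = (66.6 − 75)/(66.6 + 75) = -0.0593
|Γ|² = 0.00352
P_refl = |Γ|²·P_inc = 2.2 mW, P_del = (1 − |Γ|²)·P_inc = 622 mW

P_reflected ≈ 2.2 mW; P_delivered ≈ 622 mW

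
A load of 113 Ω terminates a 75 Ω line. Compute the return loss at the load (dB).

Γ = (113 − 75)/(113 + 75) = 0.202
RL = −20·log₁₀|Γ| = −20·log₁₀(0.202)

RL ≈ 13.9 dB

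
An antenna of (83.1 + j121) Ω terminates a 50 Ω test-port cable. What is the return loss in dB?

Γ = (33.1 + j121)/(133.1 + j121), |Γ| = 0.697
RL = −20·log₁₀|Γ| = −20·log₁₀(0.697)

RL ≈ 3.13 dB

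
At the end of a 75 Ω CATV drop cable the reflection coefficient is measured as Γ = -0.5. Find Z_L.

Z_L = Z_0·(1 + Γ)/(1 − Γ) = 75·(0.5)/(1.5)

Z_L ≈ 25 Ω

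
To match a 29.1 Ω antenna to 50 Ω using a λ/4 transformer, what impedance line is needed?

Z_qwt = √(Z_0·R_L) = √(50 × 29.1) = √1455

Z_qwt ≈ 38.1 Ω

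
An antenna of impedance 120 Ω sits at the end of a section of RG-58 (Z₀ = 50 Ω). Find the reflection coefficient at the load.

Γ = (Z_L − Z_0)/(Z_L + Z_0) = (120 − 50)/(120 + 50) = 70/170

Γ = 0.412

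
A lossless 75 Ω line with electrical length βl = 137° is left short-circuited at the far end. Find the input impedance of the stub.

Z_in ≈ −j69.9 Ω

tan(βl) = -0.933
For a short-circuited stub, Z_in = jZ_0·tan(βl)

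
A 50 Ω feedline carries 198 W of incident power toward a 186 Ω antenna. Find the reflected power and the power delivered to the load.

P_reflected ≈ 65.8 W; P_delivered ≈ 132 W

Γ = (186 − 50)/(186 + 50) = 0.576
|Γ|² = 0.332
P_refl = |Γ|²·P_inc = 65.8 W, P_del = (1 − |Γ|²)·P_inc = 132 W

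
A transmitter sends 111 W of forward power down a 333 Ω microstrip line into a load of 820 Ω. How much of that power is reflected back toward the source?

Γ = (820 − 333)/(820 + 333) = 0.422
|Γ|² = 0.178
P_refl = |Γ|²·P_inc = 19.8 W, P_del = (1 − |Γ|²)·P_inc = 91.2 W

P_reflected ≈ 19.8 W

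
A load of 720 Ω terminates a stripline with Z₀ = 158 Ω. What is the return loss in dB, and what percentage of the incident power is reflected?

Γ = (720 − 158)/(720 + 158) = 0.64
RL = −20·log₁₀(0.64) = 3.88 dB
P_refl/P_inc = |Γ|² = 0.41

RL ≈ 3.88 dB; 41% of incident power reflected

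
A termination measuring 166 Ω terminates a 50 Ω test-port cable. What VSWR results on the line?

Γ = (166 − 50)/(166 + 50) = 0.537
VSWR = (1 + 0.537)/(1 − 0.537)

VSWR ≈ 3.32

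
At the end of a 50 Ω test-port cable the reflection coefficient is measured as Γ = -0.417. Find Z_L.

Z_L ≈ 20.6 Ω

Z_L = Z_0·(1 + Γ)/(1 − Γ) = 50·(0.583)/(1.42)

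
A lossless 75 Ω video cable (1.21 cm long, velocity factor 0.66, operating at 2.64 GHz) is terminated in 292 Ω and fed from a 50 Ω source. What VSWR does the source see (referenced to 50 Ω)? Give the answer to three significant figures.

λ = v/f = 0.66·c / 2.64 GHz = 0.075 m
βl = 2π·l/λ = 2π × 0.161 = 58.1°
tan(βl) = 1.61
Z_in = Z_0·(Z_L + jZ_0·tanβl)/(Z_0 + jZ_L·tanβl) = 26.1 − j42.5 Ω
Γ_s = (Z_in − Z_s)/(Z_in + Z_s) = (-23.9 − j42.5)/(76.1 − j42.5), |Γ_s| = 0.56
VSWR = (1 + |Γ_s|)/(1 − |Γ_s|)

VSWR ≈ 3.55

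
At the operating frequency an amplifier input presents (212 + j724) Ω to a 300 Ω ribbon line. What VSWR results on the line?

VSWR ≈ 10.3

Γ = (Z_L − Z_0)/(Z_L + Z_0) = (-88 + j724)/(512 + j724)
|Γ| = 729/887 = 0.822
VSWR = (1 + |Γ|)/(1 − |Γ|) = 1.82/0.178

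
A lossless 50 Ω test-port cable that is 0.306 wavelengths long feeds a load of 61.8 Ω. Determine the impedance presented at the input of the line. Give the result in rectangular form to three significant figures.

Z_in ≈ 42.2 + j5.83 Ω

βl = 2π × 0.306 = 110°
tan(βl) = tan(110°) = -2.72
Z_in = Z_0·(Z_L + jZ_0·tanβl)/(Z_0 + jZ_L·tanβl)
     = 50·(61.8 − j136)/(50 − j168)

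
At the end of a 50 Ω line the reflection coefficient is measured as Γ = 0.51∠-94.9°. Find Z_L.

Z_L = Z_0·(1 + Γ)/(1 − Γ) = 50·(0.956 − j0.508)/(1.04 + j0.508)

Z_L ≈ 27.5 − j37.7 Ω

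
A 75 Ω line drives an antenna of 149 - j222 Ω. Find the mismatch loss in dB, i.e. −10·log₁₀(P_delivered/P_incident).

Γ = (74 − j222)/(224 − j222), |Γ| = 0.742
|Γ|² = 0.551, so P_del/P_inc = 1 − |Γ|² = 0.449
ML = −10·log₁₀(1 − |Γ|²)

mismatch loss ≈ 3.47 dB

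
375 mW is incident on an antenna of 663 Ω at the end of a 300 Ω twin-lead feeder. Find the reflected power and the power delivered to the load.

P_reflected ≈ 53.3 mW; P_delivered ≈ 322 mW

Γ = (663 − 300)/(663 + 300) = 0.377
|Γ|² = 0.142
P_refl = |Γ|²·P_inc = 53.3 mW, P_del = (1 − |Γ|²)·P_inc = 322 mW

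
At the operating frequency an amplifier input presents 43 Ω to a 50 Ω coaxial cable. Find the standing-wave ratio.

For a purely resistive load, VSWR = R_L/Z_0 or Z_0/R_L (whichever > 1) = 50/43

VSWR ≈ 1.16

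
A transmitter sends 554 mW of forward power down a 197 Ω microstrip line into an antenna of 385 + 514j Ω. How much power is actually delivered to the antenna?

P_delivered ≈ 279 mW

|Γ| = |(188 + j514)/(582 + j514)| = 0.705
|Γ|² = 0.497
P_refl = |Γ|²·P_inc = 275 mW, P_del = (1 − |Γ|²)·P_inc = 279 mW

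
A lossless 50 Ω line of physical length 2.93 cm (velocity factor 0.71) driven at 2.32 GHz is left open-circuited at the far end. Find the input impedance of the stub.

Z_in ≈ +j23.2 Ω

λ = v/f = 0.71·c / 2.32 GHz = 0.0918 m
βl = 2π·l/λ = 2π × 0.319 = 115°
tan(βl) = -2.16
For an open-circuited stub, Z_in = −jZ_0·cot(βl) = −jZ_0/tan(βl)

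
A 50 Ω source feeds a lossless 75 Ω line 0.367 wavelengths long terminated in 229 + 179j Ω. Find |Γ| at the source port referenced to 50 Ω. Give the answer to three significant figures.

|Γ| ≈ 0.645

βl = 2π × 0.367 = 132°
tan(βl) = -1.11
Z_in = Z_0·(Z_L + jZ_0·tanβl)/(Z_0 + jZ_L·tanβl) = 20.7 + j45.6 Ω
Γ_s = (Z_in − Z_s)/(Z_in + Z_s) = (-29.3 + j45.6)/(70.7 + j45.6), |Γ_s| = 0.645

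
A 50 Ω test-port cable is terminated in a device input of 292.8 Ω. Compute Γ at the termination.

Γ = (Z_L − Z_0)/(Z_L + Z_0) = (292.8 − 50)/(292.8 + 50) = 242.8/342.8

Γ = 0.708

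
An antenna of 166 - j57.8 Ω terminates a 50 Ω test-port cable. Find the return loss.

Γ = (116 − j57.8)/(216 − j57.8), |Γ| = 0.58
RL = −20·log₁₀|Γ| = −20·log₁₀(0.58)

RL ≈ 4.74 dB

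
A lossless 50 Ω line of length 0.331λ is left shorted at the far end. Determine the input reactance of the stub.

X_in ≈ -89.6 Ω (capacitive)

βl = 2π × 0.331 = 119°
tan(βl) = -1.79
For a shorted stub, Z_in = jZ_0·tan(βl)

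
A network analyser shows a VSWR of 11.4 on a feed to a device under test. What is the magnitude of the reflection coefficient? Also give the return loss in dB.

|Γ| = (S − 1)/(S + 1) = (11.4 − 1)/(11.4 + 1) = 10.4/12.4
RL = −20·log₁₀|Γ| = −20·log₁₀(0.839)

|Γ| ≈ 0.839; return loss ≈ 1.53 dB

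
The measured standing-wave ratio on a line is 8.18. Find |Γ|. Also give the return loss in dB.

|Γ| = (S − 1)/(S + 1) = (8.18 − 1)/(8.18 + 1) = 7.18/9.18
RL = −20·log₁₀|Γ| = −20·log₁₀(0.782)

|Γ| ≈ 0.782; return loss ≈ 2.13 dB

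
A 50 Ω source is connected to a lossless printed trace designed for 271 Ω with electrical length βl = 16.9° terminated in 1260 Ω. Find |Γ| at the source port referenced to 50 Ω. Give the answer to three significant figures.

tan(βl) = 0.304
Z_in = Z_0·(Z_L + jZ_0·tanβl)/(Z_0 + jZ_L·tanβl) = 459 − j567 Ω
Γ_s = (Z_in − Z_s)/(Z_in + Z_s) = (409 − j567)/(509 − j567), |Γ_s| = 0.917

|Γ| ≈ 0.917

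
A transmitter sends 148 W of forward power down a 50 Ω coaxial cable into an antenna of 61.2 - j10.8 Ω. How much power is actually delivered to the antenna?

P_delivered ≈ 145 W

|Γ| = |(11.2 − j10.8)/(111.2 − j10.8)| = 0.139
|Γ|² = 0.0194
P_refl = |Γ|²·P_inc = 2.87 W, P_del = (1 − |Γ|²)·P_inc = 145 W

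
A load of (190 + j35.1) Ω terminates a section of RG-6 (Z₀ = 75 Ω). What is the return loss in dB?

RL ≈ 6.94 dB

Γ = (115 + j35.1)/(265 + j35.1), |Γ| = 0.45
RL = −20·log₁₀|Γ| = −20·log₁₀(0.45)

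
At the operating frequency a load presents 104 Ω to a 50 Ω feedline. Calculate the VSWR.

VSWR ≈ 2.08

For a purely resistive load, VSWR = R_L/Z_0 or Z_0/R_L (whichever > 1) = 104/50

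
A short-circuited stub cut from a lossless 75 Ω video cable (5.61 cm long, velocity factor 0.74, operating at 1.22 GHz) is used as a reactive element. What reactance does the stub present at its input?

X_in ≈ -196 Ω (capacitive)

λ = v/f = 0.74·c / 1.22 GHz = 0.182 m
βl = 2π·l/λ = 2π × 0.308 = 111°
tan(βl) = -2.61
For a short-circuited stub, Z_in = jZ_0·tan(βl)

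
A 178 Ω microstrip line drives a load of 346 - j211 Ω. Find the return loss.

Γ = (168 − j211)/(524 − j211), |Γ| = 0.477
RL = −20·log₁₀|Γ| = −20·log₁₀(0.477)

RL ≈ 6.42 dB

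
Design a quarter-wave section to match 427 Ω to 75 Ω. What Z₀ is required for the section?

Z_qwt ≈ 179 Ω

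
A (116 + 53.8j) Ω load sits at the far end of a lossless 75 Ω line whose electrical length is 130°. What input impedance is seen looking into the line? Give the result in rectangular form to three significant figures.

tan(βl) = tan(130°) = -1.19
Z_in = Z_0·(Z_L + jZ_0·tanβl)/(Z_0 + jZ_L·tanβl)
     = 75·(116 − j35.6)/(139 − j138)

Z_in ≈ 41.1 + j21.6 Ω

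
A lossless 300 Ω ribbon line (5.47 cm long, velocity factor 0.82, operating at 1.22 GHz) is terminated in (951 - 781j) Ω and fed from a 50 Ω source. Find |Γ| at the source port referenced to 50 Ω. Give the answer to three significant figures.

λ = v/f = 0.82·c / 1.22 GHz = 0.202 m
βl = 2π·l/λ = 2π × 0.271 = 97.7°
tan(βl) = -7.44
Z_in = Z_0·(Z_L + jZ_0·tanβl)/(Z_0 + jZ_L·tanβl) = 60 + j87.1 Ω
Γ_s = (Z_in − Z_s)/(Z_in + Z_s) = (9.97 + j87.1)/(110 + j87.1), |Γ_s| = 0.625

|Γ| ≈ 0.625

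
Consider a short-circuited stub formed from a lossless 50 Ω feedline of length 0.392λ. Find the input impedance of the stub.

Z_in ≈ −j40.3 Ω

βl = 2π × 0.392 = 141°
tan(βl) = -0.806
For a short-circuited stub, Z_in = jZ_0·tan(βl)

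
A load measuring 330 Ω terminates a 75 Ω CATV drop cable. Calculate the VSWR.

Γ = (330 − 75)/(330 + 75) = 0.63
VSWR = (1 + 0.63)/(1 − 0.63)

VSWR ≈ 4.4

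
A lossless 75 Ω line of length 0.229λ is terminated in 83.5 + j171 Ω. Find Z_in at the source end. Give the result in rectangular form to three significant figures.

βl = 2π × 0.229 = 82.4°
tan(βl) = tan(82.4°) = 7.53
Z_in = Z_0·(Z_L + jZ_0·tanβl)/(Z_0 + jZ_L·tanβl)
     = 75·(83.5 + j736)/(-1210 + j629)

Z_in ≈ 14.5 − j38 Ω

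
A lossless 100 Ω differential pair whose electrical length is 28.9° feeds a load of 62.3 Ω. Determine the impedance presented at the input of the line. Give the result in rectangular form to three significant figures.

Z_in ≈ 72.7 + j30.2 Ω

tan(βl) = tan(28.9°) = 0.552
Z_in = Z_0·(Z_L + jZ_0·tanβl)/(Z_0 + jZ_L·tanβl)
     = 100·(62.3 + j55.2)/(100 + j34.4)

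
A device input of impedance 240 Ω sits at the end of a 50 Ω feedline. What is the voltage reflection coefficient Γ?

Γ = 0.655

Γ = (Z_L − Z_0)/(Z_L + Z_0) = (240 − 50)/(240 + 50) = 190/290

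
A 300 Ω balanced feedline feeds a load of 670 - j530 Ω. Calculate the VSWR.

Γ = (Z_L − Z_0)/(Z_L + Z_0) = (370 − j530)/(970 − j530)
|Γ| = 646/1110 = 0.585
VSWR = (1 + |Γ|)/(1 − |Γ|) = 1.58/0.415

VSWR ≈ 3.82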